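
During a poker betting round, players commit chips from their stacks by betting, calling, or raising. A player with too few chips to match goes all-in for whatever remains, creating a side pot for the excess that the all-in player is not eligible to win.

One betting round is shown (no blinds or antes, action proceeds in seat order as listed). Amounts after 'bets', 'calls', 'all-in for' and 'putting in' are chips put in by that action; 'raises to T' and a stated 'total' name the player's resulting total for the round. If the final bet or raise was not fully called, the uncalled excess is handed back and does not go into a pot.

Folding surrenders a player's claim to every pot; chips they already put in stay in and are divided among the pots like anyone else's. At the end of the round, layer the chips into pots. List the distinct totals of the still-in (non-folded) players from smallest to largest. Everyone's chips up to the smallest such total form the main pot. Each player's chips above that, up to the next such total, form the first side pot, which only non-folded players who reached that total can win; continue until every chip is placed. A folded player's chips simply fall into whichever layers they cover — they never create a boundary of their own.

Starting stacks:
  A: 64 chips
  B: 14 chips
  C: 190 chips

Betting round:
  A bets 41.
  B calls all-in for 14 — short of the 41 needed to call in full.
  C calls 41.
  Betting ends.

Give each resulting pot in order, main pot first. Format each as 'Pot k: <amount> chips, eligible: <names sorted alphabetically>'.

Contributions: A=41, B=14, C=41
Pot levels (distinct totals of non-folded players): 14, 41
Layer 1-14: 14 each from A, B, C = 14*3 = 42 chips; eligible A, B, C
Layer 15-41: 27 each from A, C = 27*2 = 54 chips; eligible A, C

Pot 1: 42 chips, eligible: A, B, C
Pot 2: 54 chips, eligible: A, C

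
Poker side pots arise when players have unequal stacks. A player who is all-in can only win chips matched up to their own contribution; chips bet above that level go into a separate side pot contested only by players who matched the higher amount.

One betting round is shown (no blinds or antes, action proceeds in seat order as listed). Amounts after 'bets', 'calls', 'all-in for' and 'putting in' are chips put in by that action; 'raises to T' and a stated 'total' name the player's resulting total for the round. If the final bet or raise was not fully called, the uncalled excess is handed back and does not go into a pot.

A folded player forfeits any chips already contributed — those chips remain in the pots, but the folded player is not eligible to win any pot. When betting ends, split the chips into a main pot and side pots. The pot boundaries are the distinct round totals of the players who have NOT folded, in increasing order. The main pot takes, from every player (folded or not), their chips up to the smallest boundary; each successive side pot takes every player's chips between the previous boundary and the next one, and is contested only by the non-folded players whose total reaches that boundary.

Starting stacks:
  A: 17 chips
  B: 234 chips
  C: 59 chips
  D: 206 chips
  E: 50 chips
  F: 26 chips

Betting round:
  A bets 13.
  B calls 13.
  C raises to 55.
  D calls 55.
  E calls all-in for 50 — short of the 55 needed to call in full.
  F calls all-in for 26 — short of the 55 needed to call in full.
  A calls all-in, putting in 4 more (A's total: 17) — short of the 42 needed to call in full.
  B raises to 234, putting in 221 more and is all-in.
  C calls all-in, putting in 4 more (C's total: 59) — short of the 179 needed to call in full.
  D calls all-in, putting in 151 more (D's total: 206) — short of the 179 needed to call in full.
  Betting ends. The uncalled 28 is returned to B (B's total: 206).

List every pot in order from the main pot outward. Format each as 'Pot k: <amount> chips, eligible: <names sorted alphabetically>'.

Contributions (after 28 returned to B): A=17, B=206, C=59, D=206, E=50, F=26
Pot levels (distinct totals of non-folded players): 17, 26, 50, 59, 206
Layer 1-17: 17 each from A, B, C, D, E, F = 17*6 = 102 chips; eligible A, B, C, D, E, F
Layer 18-26: 9 each from B, C, D, E, F = 9*5 = 45 chips; eligible B, C, D, E, F
Layer 27-50: 24 each from B, C, D, E = 24*4 = 96 chips; eligible B, C, D, E
Layer 51-59: 9 each from B, C, D = 9*3 = 27 chips; eligible B, C, D
Layer 60-206: 147 each from B, D = 147*2 = 294 chips; eligible B, D

Pot 1: 102 chips, eligible: A, B, C, D, E, F
Pot 2: 45 chips, eligible: B, C, D, E, F
Pot 3: 96 chips, eligible: B, C, D, E
Pot 4: 27 chips, eligible: B, C, D
Pot 5: 294 chips, eligible: B, D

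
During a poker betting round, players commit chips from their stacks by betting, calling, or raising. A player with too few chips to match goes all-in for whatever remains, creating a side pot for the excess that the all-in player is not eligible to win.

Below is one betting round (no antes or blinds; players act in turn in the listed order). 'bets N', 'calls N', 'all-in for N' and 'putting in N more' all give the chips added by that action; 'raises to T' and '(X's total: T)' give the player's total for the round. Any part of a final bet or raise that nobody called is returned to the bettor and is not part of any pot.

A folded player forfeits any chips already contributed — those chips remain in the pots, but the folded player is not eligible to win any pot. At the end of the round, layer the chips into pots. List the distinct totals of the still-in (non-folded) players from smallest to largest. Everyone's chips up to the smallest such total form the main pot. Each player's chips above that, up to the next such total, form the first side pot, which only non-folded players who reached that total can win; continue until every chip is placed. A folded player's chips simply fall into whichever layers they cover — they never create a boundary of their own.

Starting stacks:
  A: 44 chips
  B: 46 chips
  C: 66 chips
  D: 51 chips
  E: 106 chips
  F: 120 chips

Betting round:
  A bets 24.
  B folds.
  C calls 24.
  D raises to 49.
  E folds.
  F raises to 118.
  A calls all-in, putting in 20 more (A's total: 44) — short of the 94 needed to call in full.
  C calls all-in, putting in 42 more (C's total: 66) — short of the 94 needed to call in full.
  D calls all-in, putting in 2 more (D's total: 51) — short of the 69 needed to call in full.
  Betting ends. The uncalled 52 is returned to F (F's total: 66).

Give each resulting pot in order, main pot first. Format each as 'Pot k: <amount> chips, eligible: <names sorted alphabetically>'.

Contributions (after 52 returned to F): A=44, C=66, D=51, F=66
Folded: B, E
Pot levels (distinct totals of non-folded players): 44, 51, 66
Layer 1-44: 44 each from A, C, D, F = 44*4 = 176 chips; eligible A, C, D, F
Layer 45-51: 7 each from C, D, F = 7*3 = 21 chips; eligible C, D, F
Layer 52-66: 15 each from C, F = 15*2 = 30 chips; eligible C, F

Pot 1: 176 chips, eligible: A, C, D, F
Pot 2: 21 chips, eligible: C, D, F
Pot 3: 30 chips, eligible: C, F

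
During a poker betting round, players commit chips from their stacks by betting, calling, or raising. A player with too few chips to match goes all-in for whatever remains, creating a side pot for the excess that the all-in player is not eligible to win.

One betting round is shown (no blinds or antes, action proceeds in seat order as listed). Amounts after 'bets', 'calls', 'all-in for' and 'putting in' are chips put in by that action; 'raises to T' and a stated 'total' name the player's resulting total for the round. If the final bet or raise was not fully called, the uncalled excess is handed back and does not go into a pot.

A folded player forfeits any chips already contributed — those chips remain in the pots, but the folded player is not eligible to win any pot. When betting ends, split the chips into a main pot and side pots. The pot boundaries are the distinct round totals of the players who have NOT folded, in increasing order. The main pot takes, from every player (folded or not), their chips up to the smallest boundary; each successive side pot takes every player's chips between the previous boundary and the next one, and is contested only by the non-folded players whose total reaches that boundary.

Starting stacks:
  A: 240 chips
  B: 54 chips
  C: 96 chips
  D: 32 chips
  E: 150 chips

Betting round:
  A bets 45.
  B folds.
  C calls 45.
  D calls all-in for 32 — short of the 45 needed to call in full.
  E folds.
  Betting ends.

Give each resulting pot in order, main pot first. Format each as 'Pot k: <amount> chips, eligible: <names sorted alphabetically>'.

Contributions: A=45, C=45, D=32
Folded: B, E
Pot levels (distinct totals of non-folded players): 32, 45
Layer 1-32: 32 each from A, C, D = 32*3 = 96 chips; eligible A, C, D
Layer 33-45: 13 each from A, C = 13*2 = 26 chips; eligible A, C

Pot 1: 96 chips, eligible: A, C, D
Pot 2: 26 chips, eligible: A, C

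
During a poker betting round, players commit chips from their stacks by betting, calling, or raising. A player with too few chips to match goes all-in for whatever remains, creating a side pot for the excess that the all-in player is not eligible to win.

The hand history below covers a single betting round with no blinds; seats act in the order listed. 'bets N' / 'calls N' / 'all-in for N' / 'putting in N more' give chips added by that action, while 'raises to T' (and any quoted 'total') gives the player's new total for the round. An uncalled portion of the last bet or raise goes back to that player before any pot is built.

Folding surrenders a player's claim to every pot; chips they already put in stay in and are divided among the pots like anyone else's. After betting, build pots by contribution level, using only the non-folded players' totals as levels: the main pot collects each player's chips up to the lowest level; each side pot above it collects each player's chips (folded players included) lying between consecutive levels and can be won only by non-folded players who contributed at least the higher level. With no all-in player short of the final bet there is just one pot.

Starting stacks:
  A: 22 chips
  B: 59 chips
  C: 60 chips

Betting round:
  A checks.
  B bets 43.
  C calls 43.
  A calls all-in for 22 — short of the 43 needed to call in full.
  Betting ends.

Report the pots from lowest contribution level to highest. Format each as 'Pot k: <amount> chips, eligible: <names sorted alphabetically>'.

Contributions: A=22, B=43, C=43
Pot levels (distinct totals of non-folded players): 22, 43
Layer 1-22: 22 each from A, B, C = 22*3 = 66 chips; eligible A, B, C
Layer 23-43: 21 each from B, C = 21*2 = 42 chips; eligible B, C

Pot 1: 66 chips, eligible: A, B, C
Pot 2: 42 chips, eligible: B, C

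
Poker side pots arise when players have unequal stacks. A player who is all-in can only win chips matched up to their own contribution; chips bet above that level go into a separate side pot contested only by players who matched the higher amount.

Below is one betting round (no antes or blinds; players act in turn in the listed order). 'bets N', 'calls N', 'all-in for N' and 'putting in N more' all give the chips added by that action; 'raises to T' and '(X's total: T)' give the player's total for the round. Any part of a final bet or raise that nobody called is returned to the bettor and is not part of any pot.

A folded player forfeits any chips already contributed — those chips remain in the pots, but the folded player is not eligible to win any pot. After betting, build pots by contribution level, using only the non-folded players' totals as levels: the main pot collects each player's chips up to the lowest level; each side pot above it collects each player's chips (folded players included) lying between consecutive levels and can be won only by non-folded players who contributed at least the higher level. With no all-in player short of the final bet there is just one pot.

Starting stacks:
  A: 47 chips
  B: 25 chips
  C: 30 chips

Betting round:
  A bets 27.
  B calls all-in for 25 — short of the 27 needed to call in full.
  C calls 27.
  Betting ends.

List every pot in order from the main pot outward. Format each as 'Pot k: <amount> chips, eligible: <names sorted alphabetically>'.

Contributions: A=27, B=25, C=27
Pot levels (distinct totals of non-folded players): 25, 27
Layer 1-25: 25 each from A, B, C = 25*3 = 75 chips; eligible A, B, C
Layer 26-27: 2 each from A, C = 2*2 = 4 chips; eligible A, C

Pot 1: 75 chips, eligible: A, B, C
Pot 2: 4 chips, eligible: A, C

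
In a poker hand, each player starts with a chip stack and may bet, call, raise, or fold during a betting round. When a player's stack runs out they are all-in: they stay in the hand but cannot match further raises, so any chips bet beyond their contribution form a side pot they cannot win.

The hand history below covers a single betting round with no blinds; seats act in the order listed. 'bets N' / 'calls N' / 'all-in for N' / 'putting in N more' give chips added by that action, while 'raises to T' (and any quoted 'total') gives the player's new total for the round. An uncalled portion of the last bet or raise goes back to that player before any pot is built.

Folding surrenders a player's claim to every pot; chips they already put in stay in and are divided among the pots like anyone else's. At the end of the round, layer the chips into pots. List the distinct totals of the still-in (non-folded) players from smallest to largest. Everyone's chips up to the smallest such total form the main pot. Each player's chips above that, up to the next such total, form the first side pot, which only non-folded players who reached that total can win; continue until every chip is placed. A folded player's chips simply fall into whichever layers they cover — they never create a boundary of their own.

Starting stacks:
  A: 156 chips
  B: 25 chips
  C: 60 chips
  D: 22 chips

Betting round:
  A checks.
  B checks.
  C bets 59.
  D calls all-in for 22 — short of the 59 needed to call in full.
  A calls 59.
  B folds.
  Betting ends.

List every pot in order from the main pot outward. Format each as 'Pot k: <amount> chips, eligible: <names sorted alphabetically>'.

Contributions: A=59, C=59, D=22
Folded: B
Pot levels (distinct totals of non-folded players): 22, 59
Layer 1-22: 22 each from A, C, D = 22*3 = 66 chips; eligible A, C, D
Layer 23-59: 37 each from A, C = 37*2 = 74 chips; eligible A, C

Pot 1: 66 chips, eligible: A, C, D
Pot 2: 74 chips, eligible: A, C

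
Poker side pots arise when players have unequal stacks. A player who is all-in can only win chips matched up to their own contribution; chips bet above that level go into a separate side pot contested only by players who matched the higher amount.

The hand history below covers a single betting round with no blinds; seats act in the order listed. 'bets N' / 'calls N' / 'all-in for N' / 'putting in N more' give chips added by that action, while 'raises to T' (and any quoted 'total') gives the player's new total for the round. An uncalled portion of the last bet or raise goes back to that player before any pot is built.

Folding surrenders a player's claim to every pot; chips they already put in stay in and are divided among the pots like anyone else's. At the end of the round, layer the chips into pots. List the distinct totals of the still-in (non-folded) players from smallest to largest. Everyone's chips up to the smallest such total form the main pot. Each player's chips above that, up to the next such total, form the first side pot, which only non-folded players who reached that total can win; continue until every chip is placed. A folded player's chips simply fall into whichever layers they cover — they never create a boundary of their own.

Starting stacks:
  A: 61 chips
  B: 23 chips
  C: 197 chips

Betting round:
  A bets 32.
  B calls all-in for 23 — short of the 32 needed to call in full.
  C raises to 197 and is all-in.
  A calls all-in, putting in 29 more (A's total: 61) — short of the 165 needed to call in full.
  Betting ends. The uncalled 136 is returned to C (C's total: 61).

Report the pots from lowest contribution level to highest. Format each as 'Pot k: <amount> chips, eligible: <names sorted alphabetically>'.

Pot 1: 69 chips, eligible: A, B, C
Pot 2: 76 chips, eligible: A, C

Derivation:
Contributions (after 136 returned to C): A=61, B=23, C=61
Pot levels (distinct totals of non-folded players): 23, 61
Layer 1-23: 23 each from A, B, C = 23*3 = 69 chips; eligible A, B, C
Layer 24-61: 38 each from A, C = 38*2 = 76 chips; eligible A, C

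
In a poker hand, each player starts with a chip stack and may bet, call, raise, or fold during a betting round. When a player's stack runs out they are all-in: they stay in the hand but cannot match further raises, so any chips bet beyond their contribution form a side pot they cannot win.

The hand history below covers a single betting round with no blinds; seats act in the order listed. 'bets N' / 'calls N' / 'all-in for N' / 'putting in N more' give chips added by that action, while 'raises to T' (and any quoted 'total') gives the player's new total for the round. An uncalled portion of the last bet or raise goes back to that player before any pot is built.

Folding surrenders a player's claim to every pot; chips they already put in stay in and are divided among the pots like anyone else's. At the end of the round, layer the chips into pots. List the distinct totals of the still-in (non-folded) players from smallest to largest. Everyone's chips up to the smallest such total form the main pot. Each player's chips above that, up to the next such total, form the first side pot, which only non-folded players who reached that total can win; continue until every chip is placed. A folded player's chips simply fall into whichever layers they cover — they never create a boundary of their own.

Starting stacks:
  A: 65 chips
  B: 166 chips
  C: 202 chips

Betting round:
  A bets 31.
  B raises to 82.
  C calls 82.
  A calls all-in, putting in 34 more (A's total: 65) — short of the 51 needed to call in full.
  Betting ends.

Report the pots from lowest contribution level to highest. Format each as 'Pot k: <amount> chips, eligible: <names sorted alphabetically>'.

Contributions: A=65, B=82, C=82
Pot levels (distinct totals of non-folded players): 65, 82
Layer 1-65: 65 each from A, B, C = 65*3 = 195 chips; eligible A, B, C
Layer 66-82: 17 each from B, C = 17*2 = 34 chips; eligible B, C

Pot 1: 195 chips, eligible: A, B, C
Pot 2: 34 chips, eligible: B, C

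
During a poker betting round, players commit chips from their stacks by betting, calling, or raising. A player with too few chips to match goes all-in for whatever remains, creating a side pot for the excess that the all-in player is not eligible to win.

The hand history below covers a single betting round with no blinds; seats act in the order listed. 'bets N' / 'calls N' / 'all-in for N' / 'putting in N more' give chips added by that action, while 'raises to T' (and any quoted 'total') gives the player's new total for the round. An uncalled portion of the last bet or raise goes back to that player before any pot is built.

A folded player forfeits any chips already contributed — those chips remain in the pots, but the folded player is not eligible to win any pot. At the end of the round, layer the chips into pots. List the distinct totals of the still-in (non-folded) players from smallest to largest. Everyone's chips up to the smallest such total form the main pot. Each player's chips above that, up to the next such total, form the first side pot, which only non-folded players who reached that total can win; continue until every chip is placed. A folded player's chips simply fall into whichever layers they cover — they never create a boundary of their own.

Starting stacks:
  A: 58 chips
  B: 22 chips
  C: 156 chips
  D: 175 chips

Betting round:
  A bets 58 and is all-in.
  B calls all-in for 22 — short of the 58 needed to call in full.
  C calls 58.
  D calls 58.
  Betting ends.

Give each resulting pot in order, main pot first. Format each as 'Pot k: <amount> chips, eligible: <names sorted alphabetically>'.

Contributions: A=58, B=22, C=58, D=58
Pot levels (distinct totals of non-folded players): 22, 58
Layer 1-22: 22 each from A, B, C, D = 22*4 = 88 chips; eligible A, B, C, D
Layer 23-58: 36 each from A, C, D = 36*3 = 108 chips; eligible A, C, D

Pot 1: 88 chips, eligible: A, B, C, D
Pot 2: 108 chips, eligible: A, C, D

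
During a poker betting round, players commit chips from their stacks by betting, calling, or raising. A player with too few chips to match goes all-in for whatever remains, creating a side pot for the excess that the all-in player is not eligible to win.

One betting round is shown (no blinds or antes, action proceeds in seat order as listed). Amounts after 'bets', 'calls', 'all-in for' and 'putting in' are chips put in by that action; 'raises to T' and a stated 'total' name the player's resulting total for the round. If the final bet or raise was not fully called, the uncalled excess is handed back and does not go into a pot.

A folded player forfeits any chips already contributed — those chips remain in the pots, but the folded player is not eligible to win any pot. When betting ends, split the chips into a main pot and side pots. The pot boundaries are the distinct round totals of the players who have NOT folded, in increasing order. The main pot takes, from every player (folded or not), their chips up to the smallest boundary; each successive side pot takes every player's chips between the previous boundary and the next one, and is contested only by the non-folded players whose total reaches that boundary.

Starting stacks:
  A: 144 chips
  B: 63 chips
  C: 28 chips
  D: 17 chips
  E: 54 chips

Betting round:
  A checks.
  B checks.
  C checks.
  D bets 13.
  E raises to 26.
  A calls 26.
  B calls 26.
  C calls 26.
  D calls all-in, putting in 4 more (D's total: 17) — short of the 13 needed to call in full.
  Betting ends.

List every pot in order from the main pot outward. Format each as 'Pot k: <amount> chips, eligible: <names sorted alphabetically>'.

Contributions: A=26, B=26, C=26, D=17, E=26
Pot levels (distinct totals of non-folded players): 17, 26
Layer 1-17: 17 each from A, B, C, D, E = 17*5 = 85 chips; eligible A, B, C, D, E
Layer 18-26: 9 each from A, B, C, E = 9*4 = 36 chips; eligible A, B, C, E

Pot 1: 85 chips, eligible: A, B, C, D, E
Pot 2: 36 chips, eligible: A, B, C, E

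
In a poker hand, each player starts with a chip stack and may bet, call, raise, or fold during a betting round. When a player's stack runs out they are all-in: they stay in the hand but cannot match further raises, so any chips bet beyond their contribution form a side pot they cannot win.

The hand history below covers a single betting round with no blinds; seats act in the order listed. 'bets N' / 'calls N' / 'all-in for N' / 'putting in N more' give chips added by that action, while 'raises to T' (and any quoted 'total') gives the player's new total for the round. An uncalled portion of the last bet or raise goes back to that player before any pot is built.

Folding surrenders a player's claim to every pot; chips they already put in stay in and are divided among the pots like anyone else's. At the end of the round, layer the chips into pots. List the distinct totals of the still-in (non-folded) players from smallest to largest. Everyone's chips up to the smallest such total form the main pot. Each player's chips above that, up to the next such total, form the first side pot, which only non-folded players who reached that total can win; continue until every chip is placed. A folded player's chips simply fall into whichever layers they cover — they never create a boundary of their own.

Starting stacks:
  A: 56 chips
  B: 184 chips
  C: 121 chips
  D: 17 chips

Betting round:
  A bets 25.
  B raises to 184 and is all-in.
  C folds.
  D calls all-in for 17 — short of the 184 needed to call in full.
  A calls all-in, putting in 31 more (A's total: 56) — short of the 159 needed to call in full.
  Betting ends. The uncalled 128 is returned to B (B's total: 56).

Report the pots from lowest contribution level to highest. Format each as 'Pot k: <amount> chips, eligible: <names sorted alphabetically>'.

Pot 1: 51 chips, eligible: A, B, D
Pot 2: 78 chips, eligible: A, B

Derivation:
Contributions (after 128 returned to B): A=56, B=56, D=17
Folded: C
Pot levels (distinct totals of non-folded players): 17, 56
Layer 1-17: 17 each from A, B, D = 17*3 = 51 chips; eligible A, B, D
Layer 18-56: 39 each from A, B = 39*2 = 78 chips; eligible A, B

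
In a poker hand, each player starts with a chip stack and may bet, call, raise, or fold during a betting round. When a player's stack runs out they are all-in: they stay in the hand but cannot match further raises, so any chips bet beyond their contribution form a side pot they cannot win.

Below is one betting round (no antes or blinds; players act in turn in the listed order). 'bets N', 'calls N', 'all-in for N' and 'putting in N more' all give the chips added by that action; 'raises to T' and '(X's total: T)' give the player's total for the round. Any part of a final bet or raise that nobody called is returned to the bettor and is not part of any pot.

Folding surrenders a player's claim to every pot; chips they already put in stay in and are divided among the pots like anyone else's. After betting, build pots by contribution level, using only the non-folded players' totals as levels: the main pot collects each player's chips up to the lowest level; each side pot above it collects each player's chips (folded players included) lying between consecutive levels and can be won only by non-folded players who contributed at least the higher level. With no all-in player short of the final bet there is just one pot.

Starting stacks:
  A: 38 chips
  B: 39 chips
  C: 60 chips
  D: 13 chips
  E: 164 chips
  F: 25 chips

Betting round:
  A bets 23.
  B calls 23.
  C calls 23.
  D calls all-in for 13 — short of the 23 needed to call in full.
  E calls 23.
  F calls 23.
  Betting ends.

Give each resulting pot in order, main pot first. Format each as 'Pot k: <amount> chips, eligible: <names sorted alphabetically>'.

Pot 1: 78 chips, eligible: A, B, C, D, E, F
Pot 2: 50 chips, eligible: A, B, C, E, F

Derivation:
Contributions: A=23, B=23, C=23, D=13, E=23, F=23
Pot levels (distinct totals of non-folded players): 13, 23
Layer 1-13: 13 each from A, B, C, D, E, F = 13*6 = 78 chips; eligible A, B, C, D, E, F
Layer 14-23: 10 each from A, B, C, E, F = 10*5 = 50 chips; eligible A, B, C, E, F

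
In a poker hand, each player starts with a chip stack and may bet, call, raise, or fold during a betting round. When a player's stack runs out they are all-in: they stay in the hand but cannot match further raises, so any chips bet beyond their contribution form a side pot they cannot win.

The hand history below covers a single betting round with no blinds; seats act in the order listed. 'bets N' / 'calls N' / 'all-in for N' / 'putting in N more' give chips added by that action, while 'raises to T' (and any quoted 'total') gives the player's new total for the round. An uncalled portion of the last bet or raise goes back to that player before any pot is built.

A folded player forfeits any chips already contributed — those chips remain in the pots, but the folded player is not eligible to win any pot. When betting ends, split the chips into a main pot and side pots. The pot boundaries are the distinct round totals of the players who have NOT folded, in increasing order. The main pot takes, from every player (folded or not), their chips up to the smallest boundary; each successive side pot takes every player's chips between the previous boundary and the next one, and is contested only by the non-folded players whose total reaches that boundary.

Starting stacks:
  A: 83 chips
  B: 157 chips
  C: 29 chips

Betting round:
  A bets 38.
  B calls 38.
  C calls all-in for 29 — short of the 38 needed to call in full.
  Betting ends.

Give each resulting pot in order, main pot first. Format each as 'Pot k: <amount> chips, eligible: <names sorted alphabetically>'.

Pot 1: 87 chips, eligible: A, B, C
Pot 2: 18 chips, eligible: A, B

Derivation:
Contributions: A=38, B=38, C=29
Pot levels (distinct totals of non-folded players): 29, 38
Layer 1-29: 29 each from A, B, C = 29*3 = 87 chips; eligible A, B, C
Layer 30-38: 9 each from A, B = 9*2 = 18 chips; eligible A, B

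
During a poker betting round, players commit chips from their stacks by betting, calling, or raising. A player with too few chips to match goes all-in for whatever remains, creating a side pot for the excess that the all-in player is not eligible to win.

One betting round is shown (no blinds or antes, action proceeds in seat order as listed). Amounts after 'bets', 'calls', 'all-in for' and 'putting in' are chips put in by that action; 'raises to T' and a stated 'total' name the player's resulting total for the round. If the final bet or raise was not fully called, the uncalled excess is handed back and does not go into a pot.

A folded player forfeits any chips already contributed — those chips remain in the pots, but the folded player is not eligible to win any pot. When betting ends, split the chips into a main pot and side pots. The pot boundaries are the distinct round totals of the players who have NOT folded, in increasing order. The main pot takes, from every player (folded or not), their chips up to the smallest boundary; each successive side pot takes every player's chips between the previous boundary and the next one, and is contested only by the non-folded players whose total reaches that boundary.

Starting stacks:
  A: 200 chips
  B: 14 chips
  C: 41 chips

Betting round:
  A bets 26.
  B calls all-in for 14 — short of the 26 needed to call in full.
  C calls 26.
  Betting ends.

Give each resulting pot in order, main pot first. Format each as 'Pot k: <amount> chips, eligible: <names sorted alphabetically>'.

Contributions: A=26, B=14, C=26
Pot levels (distinct totals of non-folded players): 14, 26
Layer 1-14: 14 each from A, B, C = 14*3 = 42 chips; eligible A, B, C
Layer 15-26: 12 each from A, C = 12*2 = 24 chips; eligible A, C

Pot 1: 42 chips, eligible: A, B, C
Pot 2: 24 chips, eligible: A, C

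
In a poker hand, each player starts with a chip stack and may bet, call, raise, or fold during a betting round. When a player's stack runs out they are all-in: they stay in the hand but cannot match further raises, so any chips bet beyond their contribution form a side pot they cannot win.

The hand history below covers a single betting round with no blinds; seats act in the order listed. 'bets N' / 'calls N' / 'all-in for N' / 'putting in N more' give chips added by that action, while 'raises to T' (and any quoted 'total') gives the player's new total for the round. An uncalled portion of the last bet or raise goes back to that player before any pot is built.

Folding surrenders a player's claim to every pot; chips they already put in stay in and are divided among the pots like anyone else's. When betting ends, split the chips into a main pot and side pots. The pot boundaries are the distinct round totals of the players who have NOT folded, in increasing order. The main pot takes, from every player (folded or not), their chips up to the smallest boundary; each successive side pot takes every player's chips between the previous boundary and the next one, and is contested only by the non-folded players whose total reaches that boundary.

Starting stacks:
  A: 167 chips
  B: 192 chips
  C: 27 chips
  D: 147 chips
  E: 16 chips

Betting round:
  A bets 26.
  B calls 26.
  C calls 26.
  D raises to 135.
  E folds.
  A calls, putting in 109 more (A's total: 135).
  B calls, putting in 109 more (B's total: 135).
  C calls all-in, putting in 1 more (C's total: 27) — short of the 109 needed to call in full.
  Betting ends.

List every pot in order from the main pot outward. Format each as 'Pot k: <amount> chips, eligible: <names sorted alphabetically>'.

Contributions: A=135, B=135, C=27, D=135
Folded: E
Pot levels (distinct totals of non-folded players): 27, 135
Layer 1-27: 27 each from A, B, C, D = 27*4 = 108 chips; eligible A, B, C, D
Layer 28-135: 108 each from A, B, D = 108*3 = 324 chips; eligible A, B, D

Pot 1: 108 chips, eligible: A, B, C, D
Pot 2: 324 chips, eligible: A, B, D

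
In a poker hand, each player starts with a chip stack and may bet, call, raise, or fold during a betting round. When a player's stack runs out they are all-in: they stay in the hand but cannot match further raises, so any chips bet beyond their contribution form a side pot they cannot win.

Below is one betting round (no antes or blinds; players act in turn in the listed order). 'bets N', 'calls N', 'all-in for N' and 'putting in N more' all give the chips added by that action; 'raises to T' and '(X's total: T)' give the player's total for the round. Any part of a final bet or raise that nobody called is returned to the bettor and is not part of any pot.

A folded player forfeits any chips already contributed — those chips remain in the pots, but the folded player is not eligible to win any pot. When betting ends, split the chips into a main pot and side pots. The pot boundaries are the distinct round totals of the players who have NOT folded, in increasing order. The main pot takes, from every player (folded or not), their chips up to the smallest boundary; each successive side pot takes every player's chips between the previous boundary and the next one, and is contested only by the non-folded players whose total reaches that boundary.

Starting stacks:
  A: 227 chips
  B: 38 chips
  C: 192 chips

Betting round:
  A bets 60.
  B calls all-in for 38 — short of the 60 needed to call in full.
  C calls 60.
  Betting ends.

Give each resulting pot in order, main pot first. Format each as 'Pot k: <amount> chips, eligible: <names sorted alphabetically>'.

Contributions: A=60, B=38, C=60
Pot levels (distinct totals of non-folded players): 38, 60
Layer 1-38: 38 each from A, B, C = 38*3 = 114 chips; eligible A, B, C
Layer 39-60: 22 each from A, C = 22*2 = 44 chips; eligible A, C

Pot 1: 114 chips, eligible: A, B, C
Pot 2: 44 chips, eligible: A, C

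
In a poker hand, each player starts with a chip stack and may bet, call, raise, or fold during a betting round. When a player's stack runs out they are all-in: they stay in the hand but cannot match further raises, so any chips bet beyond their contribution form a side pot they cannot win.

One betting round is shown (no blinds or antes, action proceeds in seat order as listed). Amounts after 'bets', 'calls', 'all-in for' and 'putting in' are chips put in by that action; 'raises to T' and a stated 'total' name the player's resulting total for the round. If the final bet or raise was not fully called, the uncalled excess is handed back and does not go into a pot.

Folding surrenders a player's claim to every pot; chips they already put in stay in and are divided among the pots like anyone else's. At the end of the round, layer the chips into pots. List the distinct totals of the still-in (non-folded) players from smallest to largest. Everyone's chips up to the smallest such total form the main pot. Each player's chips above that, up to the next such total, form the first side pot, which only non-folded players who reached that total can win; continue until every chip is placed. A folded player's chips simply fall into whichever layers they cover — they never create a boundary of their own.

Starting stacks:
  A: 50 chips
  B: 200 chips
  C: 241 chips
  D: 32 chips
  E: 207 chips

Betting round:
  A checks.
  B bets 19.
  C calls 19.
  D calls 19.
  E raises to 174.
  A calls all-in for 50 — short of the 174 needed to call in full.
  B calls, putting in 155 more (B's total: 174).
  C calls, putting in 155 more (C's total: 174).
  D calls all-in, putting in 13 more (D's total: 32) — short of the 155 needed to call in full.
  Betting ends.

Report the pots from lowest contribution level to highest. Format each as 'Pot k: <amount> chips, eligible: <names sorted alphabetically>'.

Pot 1: 160 chips, eligible: A, B, C, D, E
Pot 2: 72 chips, eligible: A, B, C, E
Pot 3: 372 chips, eligible: B, C, E

Derivation:
Contributions: A=50, B=174, C=174, D=32, E=174
Pot levels (distinct totals of non-folded players): 32, 50, 174
Layer 1-32: 32 each from A, B, C, D, E = 32*5 = 160 chips; eligible A, B, C, D, E
Layer 33-50: 18 each from A, B, C, E = 18*4 = 72 chips; eligible A, B, C, E
Layer 51-174: 124 each from B, C, E = 124*3 = 372 chips; eligible B, C, E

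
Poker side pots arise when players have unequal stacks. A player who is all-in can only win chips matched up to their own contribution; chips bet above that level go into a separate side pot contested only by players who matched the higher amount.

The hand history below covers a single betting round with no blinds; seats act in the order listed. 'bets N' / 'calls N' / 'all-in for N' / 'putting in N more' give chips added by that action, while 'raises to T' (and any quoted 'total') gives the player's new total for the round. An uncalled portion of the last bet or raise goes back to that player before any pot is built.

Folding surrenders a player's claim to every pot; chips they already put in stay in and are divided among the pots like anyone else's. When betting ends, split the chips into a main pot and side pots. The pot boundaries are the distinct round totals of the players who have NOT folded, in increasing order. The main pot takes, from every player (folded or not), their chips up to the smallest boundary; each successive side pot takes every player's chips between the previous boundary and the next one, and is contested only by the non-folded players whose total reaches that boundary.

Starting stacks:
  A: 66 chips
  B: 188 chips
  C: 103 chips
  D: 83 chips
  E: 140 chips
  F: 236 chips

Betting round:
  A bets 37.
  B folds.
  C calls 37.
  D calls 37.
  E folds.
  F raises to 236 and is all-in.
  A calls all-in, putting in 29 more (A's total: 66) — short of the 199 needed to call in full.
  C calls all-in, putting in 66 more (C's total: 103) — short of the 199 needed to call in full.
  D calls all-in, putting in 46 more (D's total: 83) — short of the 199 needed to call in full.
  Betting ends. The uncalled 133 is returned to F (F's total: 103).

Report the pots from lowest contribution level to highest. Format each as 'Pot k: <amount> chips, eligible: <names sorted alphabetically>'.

Contributions (after 133 returned to F): A=66, C=103, D=83, F=103
Folded: B, E
Pot levels (distinct totals of non-folded players): 66, 83, 103
Layer 1-66: 66 each from A, C, D, F = 66*4 = 264 chips; eligible A, C, D, F
Layer 67-83: 17 each from C, D, F = 17*3 = 51 chips; eligible C, D, F
Layer 84-103: 20 each from C, F = 20*2 = 40 chips; eligible C, F

Pot 1: 264 chips, eligible: A, C, D, F
Pot 2: 51 chips, eligible: C, D, F
Pot 3: 40 chips, eligible: C, F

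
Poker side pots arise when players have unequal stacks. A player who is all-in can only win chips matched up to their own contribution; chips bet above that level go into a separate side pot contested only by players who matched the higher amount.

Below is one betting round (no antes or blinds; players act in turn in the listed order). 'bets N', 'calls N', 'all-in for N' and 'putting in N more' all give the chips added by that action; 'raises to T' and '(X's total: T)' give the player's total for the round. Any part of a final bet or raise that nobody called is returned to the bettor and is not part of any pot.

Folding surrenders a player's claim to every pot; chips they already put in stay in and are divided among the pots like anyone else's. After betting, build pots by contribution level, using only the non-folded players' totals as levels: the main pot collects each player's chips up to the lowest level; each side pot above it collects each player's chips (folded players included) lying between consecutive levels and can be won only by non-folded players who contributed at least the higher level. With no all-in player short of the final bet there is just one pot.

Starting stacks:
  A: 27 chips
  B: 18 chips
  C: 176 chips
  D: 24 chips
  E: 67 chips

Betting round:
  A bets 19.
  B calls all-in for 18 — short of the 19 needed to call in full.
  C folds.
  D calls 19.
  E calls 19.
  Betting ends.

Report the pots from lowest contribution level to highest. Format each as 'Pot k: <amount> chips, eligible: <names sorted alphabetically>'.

Contributions: A=19, B=18, D=19, E=19
Folded: C
Pot levels (distinct totals of non-folded players): 18, 19
Layer 1-18: 18 each from A, B, D, E = 18*4 = 72 chips; eligible A, B, D, E
Layer 19-19: 1 each from A, D, E = 1*3 = 3 chips; eligible A, D, E

Pot 1: 72 chips, eligible: A, B, D, E
Pot 2: 3 chips, eligible: A, D, E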